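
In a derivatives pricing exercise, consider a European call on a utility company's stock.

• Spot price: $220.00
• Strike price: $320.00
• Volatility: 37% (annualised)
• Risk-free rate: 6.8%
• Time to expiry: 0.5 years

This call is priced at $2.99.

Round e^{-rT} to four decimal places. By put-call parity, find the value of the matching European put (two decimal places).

e^(−rT) = e^(−0.068·0.5) = 0.9666
Put-call parity: C − P = S − K·e^(−rT) = 220 − 320·0.9666 = 220 − 309.3120 = -89.3120
P = C − (C − P) = 2.99 − (-89.3120) = 92.3020

$92.30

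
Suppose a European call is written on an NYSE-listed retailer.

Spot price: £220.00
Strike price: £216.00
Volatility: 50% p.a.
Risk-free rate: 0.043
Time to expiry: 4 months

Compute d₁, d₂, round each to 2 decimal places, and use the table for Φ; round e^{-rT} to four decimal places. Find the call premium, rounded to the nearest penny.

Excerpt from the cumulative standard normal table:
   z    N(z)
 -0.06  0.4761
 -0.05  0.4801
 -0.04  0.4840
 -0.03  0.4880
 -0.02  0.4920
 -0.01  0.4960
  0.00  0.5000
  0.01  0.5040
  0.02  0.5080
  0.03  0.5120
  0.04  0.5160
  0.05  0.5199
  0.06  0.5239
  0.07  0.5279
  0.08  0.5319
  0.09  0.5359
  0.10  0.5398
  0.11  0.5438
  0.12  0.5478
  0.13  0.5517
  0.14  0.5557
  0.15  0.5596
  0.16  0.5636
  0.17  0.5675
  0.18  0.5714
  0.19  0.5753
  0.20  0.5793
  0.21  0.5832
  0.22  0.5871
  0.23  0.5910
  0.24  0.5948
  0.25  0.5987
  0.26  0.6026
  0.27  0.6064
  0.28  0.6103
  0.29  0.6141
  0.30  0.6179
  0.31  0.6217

£28.66

σ√T = 0.5 × 0.5774 = 0.2887
d₁ = [ln(220/216) + (0.043 + ½·0.5²)·0.3333] / (σ√T) = (0.0183 + 0.0560) / 0.2887 = 0.2576 ≈ 0.26
d₂ = 0.2576 − 0.2887 = -0.0311 ≈ -0.03
e^(−rT) = e^(−0.043·0.3333) = 0.9858
N(d₁) = N(0.26) = 0.6026;  N(d₂) = N(-0.03) = 0.4880
C = 220·0.6026 − 216·0.9858·0.4880 = 132.5720 − 103.9112 = 28.6608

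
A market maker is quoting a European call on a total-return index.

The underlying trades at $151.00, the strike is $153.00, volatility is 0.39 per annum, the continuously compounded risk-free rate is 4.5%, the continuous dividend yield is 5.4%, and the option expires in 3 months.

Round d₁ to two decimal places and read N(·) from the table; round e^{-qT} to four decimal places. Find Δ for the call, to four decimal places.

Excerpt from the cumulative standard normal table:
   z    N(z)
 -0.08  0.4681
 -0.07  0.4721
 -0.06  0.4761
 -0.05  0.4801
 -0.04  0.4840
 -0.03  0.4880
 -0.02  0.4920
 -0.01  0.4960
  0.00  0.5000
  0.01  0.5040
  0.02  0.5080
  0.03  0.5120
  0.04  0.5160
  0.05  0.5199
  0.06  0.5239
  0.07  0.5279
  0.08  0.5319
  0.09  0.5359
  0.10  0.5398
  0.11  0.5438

0.5012

σ√T = 0.39 × 0.5000 = 0.1950
d₁ = [ln(151/153) + (0.045 − 0.054 + ½·0.39²)·0.25] / (σ√T) = (-0.0132 + 0.0168) / 0.1950 = 0.0185 ⇒ 0.02
N(d₁) = N(0.02) = 0.5080
Δ_call = e^(−qT)·N(d₁) = 0.9866·0.5080 = 0.5012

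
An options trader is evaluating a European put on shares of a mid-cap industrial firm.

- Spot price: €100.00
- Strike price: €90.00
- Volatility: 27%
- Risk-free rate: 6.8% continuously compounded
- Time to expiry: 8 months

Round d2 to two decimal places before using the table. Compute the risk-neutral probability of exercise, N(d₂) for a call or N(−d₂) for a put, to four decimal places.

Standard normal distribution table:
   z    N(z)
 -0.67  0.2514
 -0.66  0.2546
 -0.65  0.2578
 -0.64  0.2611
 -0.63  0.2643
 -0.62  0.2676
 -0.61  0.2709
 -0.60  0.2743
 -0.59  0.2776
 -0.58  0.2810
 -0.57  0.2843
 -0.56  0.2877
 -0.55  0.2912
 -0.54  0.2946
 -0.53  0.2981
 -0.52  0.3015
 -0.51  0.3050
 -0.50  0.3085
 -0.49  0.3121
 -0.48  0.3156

σ√T = 0.27·√0.6667 = 0.2205
d₁ = [ln(100/90) + (0.068 + 0.27²/2)·0.6667] / 0.2205 = [0.1054 + 0.0696] / 0.2205 = 0.7938 ≈ 0.79
d₂ = d₁ − σ√T = 0.7938 − 0.2205 = 0.5733 ≈ 0.57
Pr(exercise) under Q = N(−d₂) = N(-0.57) = 0.2843

0.2843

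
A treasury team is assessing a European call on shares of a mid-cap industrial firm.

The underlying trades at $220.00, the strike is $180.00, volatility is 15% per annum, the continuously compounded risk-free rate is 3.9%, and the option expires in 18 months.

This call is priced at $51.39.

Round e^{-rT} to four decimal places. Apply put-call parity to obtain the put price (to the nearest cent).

$1.17

exp(−rT) = exp(−0.039·1.5) = 0.9432
Put-call parity: C − P = S − K·e^(−rT) = 220 − 180·0.9432 = 220 − 169.7760 = 50.2240
P = C − (C − P) = 51.39 − (50.2240) = 1.1660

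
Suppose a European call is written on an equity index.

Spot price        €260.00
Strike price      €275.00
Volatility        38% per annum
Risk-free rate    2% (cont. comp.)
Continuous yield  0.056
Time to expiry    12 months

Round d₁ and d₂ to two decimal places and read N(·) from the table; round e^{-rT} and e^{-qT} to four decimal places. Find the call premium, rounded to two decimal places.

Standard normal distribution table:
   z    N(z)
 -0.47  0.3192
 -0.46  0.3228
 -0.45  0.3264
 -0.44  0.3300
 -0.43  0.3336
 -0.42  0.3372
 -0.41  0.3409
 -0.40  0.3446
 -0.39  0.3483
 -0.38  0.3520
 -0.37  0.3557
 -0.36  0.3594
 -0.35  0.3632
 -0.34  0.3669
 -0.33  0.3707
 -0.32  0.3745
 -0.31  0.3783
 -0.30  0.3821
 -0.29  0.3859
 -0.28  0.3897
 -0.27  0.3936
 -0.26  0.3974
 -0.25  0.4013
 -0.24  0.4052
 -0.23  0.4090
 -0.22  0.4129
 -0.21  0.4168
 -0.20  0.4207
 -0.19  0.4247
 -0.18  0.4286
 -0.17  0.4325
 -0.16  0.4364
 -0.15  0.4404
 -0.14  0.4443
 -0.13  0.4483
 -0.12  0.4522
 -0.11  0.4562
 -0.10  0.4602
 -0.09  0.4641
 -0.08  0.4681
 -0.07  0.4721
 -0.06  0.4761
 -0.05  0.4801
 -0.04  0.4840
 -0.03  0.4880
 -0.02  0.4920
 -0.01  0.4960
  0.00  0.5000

T = 1;  σ√T = 0.3800
ln(S/K) + (r − q + σ²/2)T = ln(260/275) + (0.02 − 0.056 + 0.38²/2)·1 = -0.0561 + 0.0362 = -0.0199
d₁ = -0.0199 / 0.3800 = -0.0523 ⇒ -0.05
d₂ = d₁ − σ√T = -0.0523 − 0.3800 = -0.4323 ⇒ -0.43
exp(−qT) = exp(−0.056·1) = 0.9455;  exp(−rT) = exp(−0.02·1) = 0.9802
C = 260·0.9455·N(-0.05) − 275·0.9802·N(-0.43) = 260·0.9455·0.4801 − 275·0.9802·0.3336 = 118.0230 − 89.9235 = 28.0994

€28.10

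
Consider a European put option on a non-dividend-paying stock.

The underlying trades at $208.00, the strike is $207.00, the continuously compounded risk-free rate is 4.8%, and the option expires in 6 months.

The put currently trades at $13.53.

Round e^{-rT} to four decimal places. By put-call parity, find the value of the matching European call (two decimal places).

$19.44

e^(−rT) = e^(−0.048·0.5) = 0.9763
Put-call parity: C − P = S − K·e^(−rT) = 208 − 207·0.9763 = 208 − 202.0941 = 5.9059
C = P + (C − P) = 13.53 + (5.9059) = 19.4359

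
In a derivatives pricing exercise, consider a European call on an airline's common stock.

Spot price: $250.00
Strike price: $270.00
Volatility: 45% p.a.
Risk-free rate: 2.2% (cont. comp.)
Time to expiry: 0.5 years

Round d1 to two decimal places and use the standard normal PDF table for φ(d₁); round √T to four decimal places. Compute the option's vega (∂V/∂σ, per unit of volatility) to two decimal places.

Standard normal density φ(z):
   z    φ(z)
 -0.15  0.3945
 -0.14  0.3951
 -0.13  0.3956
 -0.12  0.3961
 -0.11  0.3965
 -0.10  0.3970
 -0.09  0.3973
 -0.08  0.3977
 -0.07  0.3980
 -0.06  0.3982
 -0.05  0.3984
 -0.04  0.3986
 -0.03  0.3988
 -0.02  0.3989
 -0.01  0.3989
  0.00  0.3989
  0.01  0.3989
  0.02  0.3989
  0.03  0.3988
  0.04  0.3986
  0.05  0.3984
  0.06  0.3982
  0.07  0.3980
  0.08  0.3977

70.43

σ√T = 0.45 × 0.7071 = 0.3182
ln(S/K) + (r + σ²/2)T = ln(250/270) + (0.022 + 0.45²/2)·0.5 = -0.0770 + 0.0616 = -0.0153
d₁ = -0.0153 / 0.3182 = -0.0482 ⇒ -0.05
√T = √0.5 = 0.7071
φ(d₁) = φ(-0.05) = 0.3984
vega = S·φ(d₁)·√T = 250·0.3984·0.7071 = 70.4272
(The put has the same vega.)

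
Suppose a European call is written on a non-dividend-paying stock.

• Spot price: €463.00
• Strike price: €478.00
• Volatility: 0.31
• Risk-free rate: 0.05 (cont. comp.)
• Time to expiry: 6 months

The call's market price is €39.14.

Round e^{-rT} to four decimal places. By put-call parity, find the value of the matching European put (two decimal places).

€42.33

exp(−rT) = exp(−0.05·0.5) = 0.9753
Put-call parity: C − P = S − K·e^(−rT) = 463 − 478·0.9753 = 463 − 466.1934 = -3.1934
P = C − (C − P) = 39.14 − (-3.1934) = 42.3334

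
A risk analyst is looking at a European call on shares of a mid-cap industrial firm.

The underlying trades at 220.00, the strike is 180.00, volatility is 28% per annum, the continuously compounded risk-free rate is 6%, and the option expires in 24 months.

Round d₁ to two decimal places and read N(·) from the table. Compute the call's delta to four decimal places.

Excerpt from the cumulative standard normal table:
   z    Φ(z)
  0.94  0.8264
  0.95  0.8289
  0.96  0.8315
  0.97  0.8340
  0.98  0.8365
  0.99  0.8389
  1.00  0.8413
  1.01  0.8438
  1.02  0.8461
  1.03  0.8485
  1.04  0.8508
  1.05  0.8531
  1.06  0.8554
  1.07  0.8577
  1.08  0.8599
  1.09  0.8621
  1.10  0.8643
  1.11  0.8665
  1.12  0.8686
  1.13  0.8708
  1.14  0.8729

σ√T = 0.28·√2 = 0.3960
d₁ = [ln(220/180) + (0.06 + 0.28²/2)·2] / 0.3960 = [0.2007 + 0.1984] / 0.3960 = 1.0078 → 1.01
N(d₁) = N(1.01) = 0.8438
Δ_call = N(d₁) = 0.8438

0.8438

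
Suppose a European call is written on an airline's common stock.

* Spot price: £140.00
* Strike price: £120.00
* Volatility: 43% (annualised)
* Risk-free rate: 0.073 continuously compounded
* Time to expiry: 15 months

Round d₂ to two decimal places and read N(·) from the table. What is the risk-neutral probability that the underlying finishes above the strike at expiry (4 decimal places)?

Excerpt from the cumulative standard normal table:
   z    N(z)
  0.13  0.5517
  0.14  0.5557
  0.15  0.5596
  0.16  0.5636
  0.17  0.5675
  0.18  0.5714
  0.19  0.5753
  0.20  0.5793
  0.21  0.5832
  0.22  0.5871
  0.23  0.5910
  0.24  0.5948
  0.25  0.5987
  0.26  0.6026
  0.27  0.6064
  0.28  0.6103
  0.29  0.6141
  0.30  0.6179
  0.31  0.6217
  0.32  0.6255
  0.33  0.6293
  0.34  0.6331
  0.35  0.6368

σ√T = 0.43·√1.25 = 0.4808
d₁ = [ln(140/120) + (0.073 + ½·0.43²)·1.25] / (σ√T) = (0.1542 + 0.2068) / 0.4808 = 0.7508 → 0.75
d₂ = 0.7508 − 0.4808 = 0.2701 → 0.27
Pr(exercise) under Q = N(d₂) = 0.6064

0.6064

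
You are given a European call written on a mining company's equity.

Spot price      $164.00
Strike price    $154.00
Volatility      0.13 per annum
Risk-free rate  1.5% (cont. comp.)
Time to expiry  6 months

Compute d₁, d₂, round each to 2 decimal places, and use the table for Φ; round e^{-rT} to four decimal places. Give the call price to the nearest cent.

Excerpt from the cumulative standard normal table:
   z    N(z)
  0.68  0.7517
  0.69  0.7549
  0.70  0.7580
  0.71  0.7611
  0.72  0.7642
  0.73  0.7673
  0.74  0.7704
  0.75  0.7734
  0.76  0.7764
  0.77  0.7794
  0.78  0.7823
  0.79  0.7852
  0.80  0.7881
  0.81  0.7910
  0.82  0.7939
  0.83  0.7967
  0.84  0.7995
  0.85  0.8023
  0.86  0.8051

$12.92

T = 0.5;  σ√T = 0.0919
d₁ = [ln(164/154) + (0.015 + 0.13²/2)·0.5] / 0.0919 = [0.0629 + 0.0117] / 0.0919 = 0.8120 which rounds to 0.81
d₂ = d₁ − σ√T = 0.8120 − 0.0919 = 0.7200 which rounds to 0.72
exp(−rT) = exp(−0.015·0.5) = 0.9925
C = 164·N(0.81) − 154·0.9925·N(0.72) = 164·0.7910 − 154·0.9925·0.7642 = 129.7240 − 116.8041 = 12.9199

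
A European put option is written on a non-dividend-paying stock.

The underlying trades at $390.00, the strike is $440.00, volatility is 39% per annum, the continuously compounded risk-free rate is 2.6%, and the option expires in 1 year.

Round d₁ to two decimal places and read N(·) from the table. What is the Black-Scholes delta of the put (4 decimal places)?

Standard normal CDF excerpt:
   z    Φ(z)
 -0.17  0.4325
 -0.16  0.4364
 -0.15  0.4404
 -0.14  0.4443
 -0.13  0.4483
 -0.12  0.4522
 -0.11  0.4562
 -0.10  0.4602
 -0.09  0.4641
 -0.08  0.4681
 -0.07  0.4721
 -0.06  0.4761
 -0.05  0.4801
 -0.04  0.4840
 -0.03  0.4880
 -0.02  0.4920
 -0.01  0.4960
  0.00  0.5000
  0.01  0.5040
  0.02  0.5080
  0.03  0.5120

-0.5199

σ√T = 0.39·√1 = 0.3900
d₁ = [ln(390/440) + (0.026 + 0.39²/2)·1] / 0.3900 = [-0.1206 + 0.1021] / 0.3900 = -0.0476 → -0.05
N(d₁) = N(-0.05) = 0.4801
Δ_put = N(d₁) − 1 = 0.4801 − 1 = -0.5199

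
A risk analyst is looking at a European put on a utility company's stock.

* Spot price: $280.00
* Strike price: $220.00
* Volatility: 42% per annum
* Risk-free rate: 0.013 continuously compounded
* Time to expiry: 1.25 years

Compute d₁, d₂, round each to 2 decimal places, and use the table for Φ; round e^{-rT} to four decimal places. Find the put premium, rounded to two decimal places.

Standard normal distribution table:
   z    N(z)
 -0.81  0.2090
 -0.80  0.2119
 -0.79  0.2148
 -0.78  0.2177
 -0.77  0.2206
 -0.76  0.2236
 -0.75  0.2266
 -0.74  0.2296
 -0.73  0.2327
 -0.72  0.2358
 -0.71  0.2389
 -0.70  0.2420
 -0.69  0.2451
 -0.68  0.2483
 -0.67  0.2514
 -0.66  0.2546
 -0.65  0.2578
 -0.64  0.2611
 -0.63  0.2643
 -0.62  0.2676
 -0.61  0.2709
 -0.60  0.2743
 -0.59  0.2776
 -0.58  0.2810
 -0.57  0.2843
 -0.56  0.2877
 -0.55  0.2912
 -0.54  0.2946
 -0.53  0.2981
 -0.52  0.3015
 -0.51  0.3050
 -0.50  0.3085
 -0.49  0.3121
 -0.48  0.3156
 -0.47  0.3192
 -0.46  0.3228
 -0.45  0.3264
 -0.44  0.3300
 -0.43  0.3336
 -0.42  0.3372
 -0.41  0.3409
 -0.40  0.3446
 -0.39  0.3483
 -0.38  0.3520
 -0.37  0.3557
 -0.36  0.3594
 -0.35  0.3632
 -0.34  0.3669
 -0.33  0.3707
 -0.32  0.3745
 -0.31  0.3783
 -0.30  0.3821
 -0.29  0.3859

T = 1.25;  σ√T = 0.4696
d₁ = [ln(280/220) + (0.013 + ½·0.42²)·1.25] / (σ√T) = (0.2412 + 0.1265) / 0.4696 = 0.7830 ≈ 0.78
d₂ = 0.7830 − 0.4696 = 0.3134 ≈ 0.31
exp(−rT) = exp(−0.013·1.25) = 0.9839
P = 220·0.9839·N(-0.31) − 280·N(-0.78) = 220·0.9839·0.3783 − 280·0.2177 = 81.8861 − 60.9560 = 20.9301

$20.93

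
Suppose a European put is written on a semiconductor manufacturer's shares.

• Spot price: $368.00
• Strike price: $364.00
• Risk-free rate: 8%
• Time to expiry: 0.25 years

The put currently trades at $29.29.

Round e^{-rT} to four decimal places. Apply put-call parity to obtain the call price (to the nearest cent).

exp(−rT) = exp(−0.08·0.25) = 0.9802
Put-call parity: C − P = S − K·e^(−rT) = 368 − 364·0.9802 = 368 − 356.7928 = 11.2072
C = P + (C − P) = 29.29 + (11.2072) = 40.4972

$40.50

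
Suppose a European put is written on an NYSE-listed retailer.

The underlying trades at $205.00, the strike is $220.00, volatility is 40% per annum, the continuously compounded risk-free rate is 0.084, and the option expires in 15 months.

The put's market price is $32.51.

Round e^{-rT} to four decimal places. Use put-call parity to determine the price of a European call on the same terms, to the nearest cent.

$39.44

exp(−rT) = exp(−0.084·1.25) = 0.9003
Put-call parity: C − P = S − K·e^(−rT) = 205 − 220·0.9003 = 205 − 198.0660 = 6.9340
C = P + (C − P) = 32.51 + (6.9340) = 39.4440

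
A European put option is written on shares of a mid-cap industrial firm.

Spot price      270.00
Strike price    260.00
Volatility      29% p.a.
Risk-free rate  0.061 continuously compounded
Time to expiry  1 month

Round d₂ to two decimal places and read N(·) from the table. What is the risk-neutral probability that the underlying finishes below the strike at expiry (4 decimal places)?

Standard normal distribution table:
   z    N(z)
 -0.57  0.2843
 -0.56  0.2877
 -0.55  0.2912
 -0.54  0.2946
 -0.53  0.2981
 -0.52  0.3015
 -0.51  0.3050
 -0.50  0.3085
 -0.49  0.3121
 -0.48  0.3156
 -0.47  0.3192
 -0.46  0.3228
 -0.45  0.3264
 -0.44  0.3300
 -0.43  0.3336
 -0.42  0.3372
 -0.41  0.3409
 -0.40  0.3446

T = 0.08333;  σ√T = 0.0837
ln(S/K) + (r + σ²/2)T = ln(270/260) + (0.061 + 0.29²/2)·0.08333 = 0.0377 + 0.0086 = 0.0463
d₁ = 0.0463 / 0.0837 = 0.5534 → 0.55
d₂ = d₁ − σ√T = 0.5534 − 0.0837 = 0.4697 → 0.47
Risk-neutral Pr[S_T < K] = N(−d₂) = N(-0.47) = 0.3192

0.3192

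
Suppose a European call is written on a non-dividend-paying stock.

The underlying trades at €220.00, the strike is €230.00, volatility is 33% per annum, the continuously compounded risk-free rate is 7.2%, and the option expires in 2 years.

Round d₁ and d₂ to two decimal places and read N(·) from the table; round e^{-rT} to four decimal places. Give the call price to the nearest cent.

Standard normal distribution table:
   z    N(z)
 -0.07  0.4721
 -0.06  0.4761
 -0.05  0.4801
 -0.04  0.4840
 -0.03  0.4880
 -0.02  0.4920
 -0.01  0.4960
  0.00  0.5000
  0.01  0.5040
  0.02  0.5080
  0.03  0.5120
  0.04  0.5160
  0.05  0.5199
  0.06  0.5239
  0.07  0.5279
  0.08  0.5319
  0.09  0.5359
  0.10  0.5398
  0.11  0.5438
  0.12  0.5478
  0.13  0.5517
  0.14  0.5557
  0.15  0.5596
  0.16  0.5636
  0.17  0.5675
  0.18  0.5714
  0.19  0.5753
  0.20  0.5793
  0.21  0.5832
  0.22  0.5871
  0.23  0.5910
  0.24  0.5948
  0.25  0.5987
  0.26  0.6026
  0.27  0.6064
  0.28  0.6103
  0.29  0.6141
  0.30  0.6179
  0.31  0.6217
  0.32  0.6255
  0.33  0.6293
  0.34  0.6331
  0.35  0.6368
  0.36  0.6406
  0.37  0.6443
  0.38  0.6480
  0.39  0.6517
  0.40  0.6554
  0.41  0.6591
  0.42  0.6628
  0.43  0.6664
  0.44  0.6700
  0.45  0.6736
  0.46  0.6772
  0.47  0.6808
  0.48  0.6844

€50.21

σ√T = 0.33·√2 = 0.4667
d₁ = [ln(220/230) + (0.072 + 0.33²/2)·2] / 0.4667 = [-0.0445 + 0.2529] / 0.4667 = 0.4467 → 0.45
d₂ = d₁ − σ√T = 0.4467 − 0.4667 = -0.0200 → -0.02
exp(−rT) = exp(−0.072·2) = 0.8659
N(d₁) = N(0.45) = 0.6736;  N(d₂) = N(-0.02) = 0.4920
C = 220·0.6736 − 230·0.8659·0.4920 = 148.1920 − 97.9852 = 50.2068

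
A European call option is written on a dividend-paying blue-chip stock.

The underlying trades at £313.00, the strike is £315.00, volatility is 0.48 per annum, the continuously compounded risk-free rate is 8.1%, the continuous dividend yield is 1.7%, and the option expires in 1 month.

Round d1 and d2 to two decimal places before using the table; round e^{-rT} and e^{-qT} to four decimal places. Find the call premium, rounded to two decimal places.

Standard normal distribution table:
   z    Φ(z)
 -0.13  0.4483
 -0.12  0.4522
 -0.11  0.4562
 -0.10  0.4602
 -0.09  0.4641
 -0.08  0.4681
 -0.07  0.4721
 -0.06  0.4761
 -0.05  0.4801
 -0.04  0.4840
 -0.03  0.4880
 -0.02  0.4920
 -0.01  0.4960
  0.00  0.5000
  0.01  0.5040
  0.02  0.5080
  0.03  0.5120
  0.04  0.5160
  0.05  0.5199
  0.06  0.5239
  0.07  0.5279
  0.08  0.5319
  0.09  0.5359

£17.29

σ√T = 0.48·√0.08333 = 0.1386
d₁ = [ln(313/315) + (0.081 − 0.017 + 0.48²/2)·0.08333] / 0.1386 = [-0.0064 + 0.0149] / 0.1386 = 0.0618 ⇒ 0.06
d₂ = d₁ − σ√T = 0.0618 − 0.1386 = -0.0768 ⇒ -0.08
exp(−qT) = exp(−0.017·0.08333) = 0.9986;  exp(−rT) = exp(−0.081·0.08333) = 0.9933
C = 313·0.9986·N(0.06) − 315·0.9933·N(-0.08) = 313·0.9986·0.5239 − 315·0.9933·0.4681 = 163.7511 − 146.4636 = 17.2876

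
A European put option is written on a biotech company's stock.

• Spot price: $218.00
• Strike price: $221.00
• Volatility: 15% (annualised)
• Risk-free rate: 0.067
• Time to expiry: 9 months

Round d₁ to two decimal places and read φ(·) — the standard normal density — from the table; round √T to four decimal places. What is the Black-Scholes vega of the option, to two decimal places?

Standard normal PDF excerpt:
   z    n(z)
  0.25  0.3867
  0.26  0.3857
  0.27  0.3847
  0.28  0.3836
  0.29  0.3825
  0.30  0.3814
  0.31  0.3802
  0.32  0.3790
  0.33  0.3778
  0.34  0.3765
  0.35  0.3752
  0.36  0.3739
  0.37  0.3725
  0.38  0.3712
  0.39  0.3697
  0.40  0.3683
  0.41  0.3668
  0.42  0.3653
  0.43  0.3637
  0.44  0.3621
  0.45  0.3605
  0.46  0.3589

T = 0.75;  σ√T = 0.1299
ln(S/K) + (r + σ²/2)T = ln(218/221) + (0.067 + 0.15²/2)·0.75 = -0.0137 + 0.0587 = 0.0450
d₁ = 0.0450 / 0.1299 = 0.3466 which rounds to 0.35
√T = √0.75 = 0.8660
φ(d₁) = φ(0.35) = 0.3752
vega = S·φ(d₁)·√T = 218·0.3752·0.8660 = 70.8333
(Call and put vega coincide under Black-Scholes.)

70.83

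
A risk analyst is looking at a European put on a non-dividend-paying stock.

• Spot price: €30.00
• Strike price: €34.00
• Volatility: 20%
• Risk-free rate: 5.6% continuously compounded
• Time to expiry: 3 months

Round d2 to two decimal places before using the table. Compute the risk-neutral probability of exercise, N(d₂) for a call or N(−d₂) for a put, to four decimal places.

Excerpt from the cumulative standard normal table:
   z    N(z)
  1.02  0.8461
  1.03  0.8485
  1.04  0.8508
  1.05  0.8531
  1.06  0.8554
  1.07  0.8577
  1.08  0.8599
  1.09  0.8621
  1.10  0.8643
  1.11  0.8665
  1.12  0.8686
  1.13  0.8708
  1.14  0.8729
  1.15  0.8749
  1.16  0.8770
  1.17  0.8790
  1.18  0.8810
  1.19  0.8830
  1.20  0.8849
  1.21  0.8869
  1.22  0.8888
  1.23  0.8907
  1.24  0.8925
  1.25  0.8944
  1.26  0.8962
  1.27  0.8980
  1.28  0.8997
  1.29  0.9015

T = 0.25;  σ√T = 0.1000
d₁ = [ln(30/34) + (0.056 + 0.2²/2)·0.25] / 0.1000 = [-0.1252 + 0.0190] / 0.1000 = -1.0616 which rounds to -1.06
d₂ = d₁ − σ√T = -1.0616 − 0.1000 = -1.1616 which rounds to -1.16
Pr(exercise) under Q = N(−d₂) = N(1.16) = 0.8770

0.8770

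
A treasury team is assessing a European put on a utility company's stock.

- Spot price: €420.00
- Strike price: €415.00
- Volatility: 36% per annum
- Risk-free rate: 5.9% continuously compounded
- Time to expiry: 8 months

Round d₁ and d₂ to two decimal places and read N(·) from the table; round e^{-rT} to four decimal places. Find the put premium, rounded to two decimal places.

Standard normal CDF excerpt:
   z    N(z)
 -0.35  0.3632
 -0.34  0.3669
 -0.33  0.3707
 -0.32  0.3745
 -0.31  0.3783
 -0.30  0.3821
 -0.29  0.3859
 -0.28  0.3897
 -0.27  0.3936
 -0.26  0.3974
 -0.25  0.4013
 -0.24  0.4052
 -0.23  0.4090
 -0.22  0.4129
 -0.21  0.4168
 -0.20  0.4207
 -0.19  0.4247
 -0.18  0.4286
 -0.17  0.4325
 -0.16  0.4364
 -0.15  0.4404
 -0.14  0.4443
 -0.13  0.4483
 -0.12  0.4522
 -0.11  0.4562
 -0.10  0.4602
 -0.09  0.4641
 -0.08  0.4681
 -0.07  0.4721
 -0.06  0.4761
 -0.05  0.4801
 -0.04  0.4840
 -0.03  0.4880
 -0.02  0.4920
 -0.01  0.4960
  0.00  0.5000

€37.41

σ√T = 0.36 × 0.8165 = 0.2939
d₁ = [ln(420/415) + (0.059 + 0.36²/2)·0.6667] / 0.2939 = [0.0120 + 0.0825] / 0.2939 = 0.3215 ⇒ 0.32
d₂ = d₁ − σ√T = 0.3215 − 0.2939 = 0.0276 ⇒ 0.03
e^(−rT) = e^(−0.059·0.6667) = 0.9614
P = 415·0.9614·N(-0.03) − 420·N(-0.32) = 415·0.9614·0.4880 − 420·0.3745 = 194.7027 − 157.2900 = 37.4127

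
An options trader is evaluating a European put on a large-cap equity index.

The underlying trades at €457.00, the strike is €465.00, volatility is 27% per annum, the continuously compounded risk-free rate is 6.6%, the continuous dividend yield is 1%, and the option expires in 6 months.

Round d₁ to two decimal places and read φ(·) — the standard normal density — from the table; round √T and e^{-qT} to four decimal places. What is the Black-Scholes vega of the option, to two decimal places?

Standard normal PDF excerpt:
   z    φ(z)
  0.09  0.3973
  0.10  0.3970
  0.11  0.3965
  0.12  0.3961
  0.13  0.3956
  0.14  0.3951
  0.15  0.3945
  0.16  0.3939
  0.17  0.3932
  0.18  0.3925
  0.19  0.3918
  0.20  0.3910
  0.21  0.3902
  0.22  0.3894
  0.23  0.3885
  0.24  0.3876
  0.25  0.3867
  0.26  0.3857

126.84

σ√T = 0.27 × 0.7071 = 0.1909
d₁ = [ln(457/465) + (0.066 − 0.01 + 0.27²/2)·0.5] / 0.1909 = [-0.0174 + 0.0462] / 0.1909 = 0.1512 → 0.15
√T = √0.5 = 0.7071
φ(d₁) = φ(0.15) = 0.3945
exp(−qT) = exp(−0.01·0.5) = 0.9950
vega = S·exp(−qT)·φ(d₁)·√T = 457·0.9950·0.3945·0.7071 = 126.8432
(Vega is the same for a European call and put with the same parameters.)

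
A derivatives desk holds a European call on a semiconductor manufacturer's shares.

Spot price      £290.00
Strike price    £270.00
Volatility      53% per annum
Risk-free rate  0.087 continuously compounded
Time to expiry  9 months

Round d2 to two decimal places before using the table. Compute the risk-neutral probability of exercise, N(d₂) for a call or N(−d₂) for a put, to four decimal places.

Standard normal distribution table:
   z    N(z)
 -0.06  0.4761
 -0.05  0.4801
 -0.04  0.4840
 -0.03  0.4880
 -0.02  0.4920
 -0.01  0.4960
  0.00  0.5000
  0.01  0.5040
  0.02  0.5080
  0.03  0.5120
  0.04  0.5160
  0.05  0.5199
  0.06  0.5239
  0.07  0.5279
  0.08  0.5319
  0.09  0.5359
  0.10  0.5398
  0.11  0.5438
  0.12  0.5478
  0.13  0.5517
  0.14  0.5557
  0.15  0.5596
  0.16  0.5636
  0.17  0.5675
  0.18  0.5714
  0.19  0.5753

0.5279

σ√T = 0.53 × 0.8660 = 0.4590
ln(S/K) + (r + σ²/2)T = ln(290/270) + (0.087 + 0.53²/2)·0.75 = 0.0715 + 0.1706 = 0.2420
d₁ = 0.2420 / 0.4590 = 0.5273 ⇒ 0.53
d₂ = d₁ − σ√T = 0.5273 − 0.4590 = 0.0683 ⇒ 0.07
Risk-neutral Pr[S_T > K] = N(d₂) = N(0.07) = 0.5279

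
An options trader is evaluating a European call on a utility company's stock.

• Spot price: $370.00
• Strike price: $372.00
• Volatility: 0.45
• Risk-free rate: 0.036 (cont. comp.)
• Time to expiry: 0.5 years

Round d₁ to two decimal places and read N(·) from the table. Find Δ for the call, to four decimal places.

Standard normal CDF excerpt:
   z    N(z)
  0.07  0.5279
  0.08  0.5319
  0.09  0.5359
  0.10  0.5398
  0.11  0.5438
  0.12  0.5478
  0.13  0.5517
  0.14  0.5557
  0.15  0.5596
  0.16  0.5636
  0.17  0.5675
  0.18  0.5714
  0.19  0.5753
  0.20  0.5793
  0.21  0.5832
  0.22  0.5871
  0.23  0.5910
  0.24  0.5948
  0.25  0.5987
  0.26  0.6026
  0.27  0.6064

0.5793

σ√T = 0.45·√0.5 = 0.3182
d₁ = [ln(370/372) + (0.036 + 0.45²/2)·0.5] / 0.3182 = [-0.0054 + 0.0686] / 0.3182 = 0.1987 ⇒ 0.20
N(d₁) = N(0.20) = 0.5793
Δ_call = N(d₁) = 0.5793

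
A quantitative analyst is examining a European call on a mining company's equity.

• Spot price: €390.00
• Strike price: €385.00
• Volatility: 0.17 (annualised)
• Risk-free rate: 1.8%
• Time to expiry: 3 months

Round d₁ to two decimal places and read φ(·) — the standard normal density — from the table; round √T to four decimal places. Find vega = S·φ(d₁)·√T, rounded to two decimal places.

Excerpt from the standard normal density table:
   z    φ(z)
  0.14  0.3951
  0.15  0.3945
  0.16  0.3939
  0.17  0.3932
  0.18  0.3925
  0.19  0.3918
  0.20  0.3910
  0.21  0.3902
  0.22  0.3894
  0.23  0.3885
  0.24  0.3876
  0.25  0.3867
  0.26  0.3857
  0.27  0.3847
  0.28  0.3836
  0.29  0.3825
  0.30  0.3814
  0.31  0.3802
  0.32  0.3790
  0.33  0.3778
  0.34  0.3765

σ√T = 0.17 × 0.5000 = 0.0850
d₁ = [ln(390/385) + (0.018 + 0.17²/2)·0.25] / 0.0850 = [0.0129 + 0.0081] / 0.0850 = 0.2472 ≈ 0.25
√T = √0.25 = 0.5000
φ(d₁) = φ(0.25) = 0.3867
vega = S·φ(d₁)·√T = 390·0.3867·0.5000 = 75.4065

75.41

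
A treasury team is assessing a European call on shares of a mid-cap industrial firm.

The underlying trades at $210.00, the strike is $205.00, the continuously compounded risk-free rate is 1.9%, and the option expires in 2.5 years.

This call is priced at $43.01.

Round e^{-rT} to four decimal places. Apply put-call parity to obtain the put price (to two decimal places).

$28.50

exp(−rT) = exp(−0.019·2.5) = 0.9536
Put-call parity: C − P = S − K·e^(−rT) = 210 − 205·0.9536 = 210 − 195.4880 = 14.5120
P = C − (C − P) = 43.01 − (14.5120) = 28.4980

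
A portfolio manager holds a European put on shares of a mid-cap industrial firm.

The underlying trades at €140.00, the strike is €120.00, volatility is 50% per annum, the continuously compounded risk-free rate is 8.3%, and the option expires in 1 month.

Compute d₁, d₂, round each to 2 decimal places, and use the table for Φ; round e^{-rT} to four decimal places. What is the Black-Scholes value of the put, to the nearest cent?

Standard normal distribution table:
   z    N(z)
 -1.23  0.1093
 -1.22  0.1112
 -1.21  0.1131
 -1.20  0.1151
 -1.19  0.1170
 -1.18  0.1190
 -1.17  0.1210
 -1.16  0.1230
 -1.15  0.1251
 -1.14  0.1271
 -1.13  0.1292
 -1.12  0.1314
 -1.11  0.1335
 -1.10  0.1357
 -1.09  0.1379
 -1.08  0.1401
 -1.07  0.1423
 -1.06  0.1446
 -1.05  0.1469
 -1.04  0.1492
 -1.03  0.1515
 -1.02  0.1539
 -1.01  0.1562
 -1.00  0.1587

€1.40

T = 0.08333;  σ√T = 0.1443
d₁ = [ln(140/120) + (0.083 + 0.5²/2)·0.08333] / 0.1443 = [0.1542 + 0.0173] / 0.1443 = 1.1881 → 1.19
d₂ = d₁ − σ√T = 1.1881 − 0.1443 = 1.0437 → 1.04
e^(−rT) = e^(−0.083·0.08333) = 0.9931
N(−d₂) = N(-1.04) = 0.1492;  N(−d₁) = N(-1.19) = 0.1170
P = 120·0.9931·0.1492 − 140·0.1170 = 17.7805 − 16.3800 = 1.4005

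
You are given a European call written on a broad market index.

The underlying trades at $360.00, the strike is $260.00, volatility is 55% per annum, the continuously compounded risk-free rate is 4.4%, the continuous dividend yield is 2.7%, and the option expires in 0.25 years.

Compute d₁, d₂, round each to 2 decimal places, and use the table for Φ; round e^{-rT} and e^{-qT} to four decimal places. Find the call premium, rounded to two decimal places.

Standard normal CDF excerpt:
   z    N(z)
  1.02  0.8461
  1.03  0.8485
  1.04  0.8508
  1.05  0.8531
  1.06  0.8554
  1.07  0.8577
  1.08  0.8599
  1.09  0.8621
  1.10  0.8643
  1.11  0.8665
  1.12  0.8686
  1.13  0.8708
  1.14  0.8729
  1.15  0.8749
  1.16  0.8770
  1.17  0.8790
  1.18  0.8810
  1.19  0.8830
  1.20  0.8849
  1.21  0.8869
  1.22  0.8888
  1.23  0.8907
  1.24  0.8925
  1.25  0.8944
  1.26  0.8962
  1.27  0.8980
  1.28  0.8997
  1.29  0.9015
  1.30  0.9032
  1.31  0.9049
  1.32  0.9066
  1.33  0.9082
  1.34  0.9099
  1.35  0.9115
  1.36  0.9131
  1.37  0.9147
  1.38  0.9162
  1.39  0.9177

T = 0.25;  σ√T = 0.2750
ln(S/K) + (r − q + σ²/2)T = ln(360/260) + (0.044 − 0.027 + 0.55²/2)·0.25 = 0.3254 + 0.0421 = 0.3675
d₁ = 0.3675 / 0.2750 = 1.3363 ⇒ 1.34
d₂ = d₁ − σ√T = 1.3363 − 0.2750 = 1.0613 ⇒ 1.06
exp(−qT) = exp(−0.027·0.25) = 0.9933;  exp(−rT) = exp(−0.044·0.25) = 0.9891
N(d₁) = N(1.34) = 0.9099;  N(d₂) = N(1.06) = 0.8554
C = 360·0.9933·0.9099 − 260·0.9891·0.8554 = 325.3693 − 219.9798 = 105.3895

$105.39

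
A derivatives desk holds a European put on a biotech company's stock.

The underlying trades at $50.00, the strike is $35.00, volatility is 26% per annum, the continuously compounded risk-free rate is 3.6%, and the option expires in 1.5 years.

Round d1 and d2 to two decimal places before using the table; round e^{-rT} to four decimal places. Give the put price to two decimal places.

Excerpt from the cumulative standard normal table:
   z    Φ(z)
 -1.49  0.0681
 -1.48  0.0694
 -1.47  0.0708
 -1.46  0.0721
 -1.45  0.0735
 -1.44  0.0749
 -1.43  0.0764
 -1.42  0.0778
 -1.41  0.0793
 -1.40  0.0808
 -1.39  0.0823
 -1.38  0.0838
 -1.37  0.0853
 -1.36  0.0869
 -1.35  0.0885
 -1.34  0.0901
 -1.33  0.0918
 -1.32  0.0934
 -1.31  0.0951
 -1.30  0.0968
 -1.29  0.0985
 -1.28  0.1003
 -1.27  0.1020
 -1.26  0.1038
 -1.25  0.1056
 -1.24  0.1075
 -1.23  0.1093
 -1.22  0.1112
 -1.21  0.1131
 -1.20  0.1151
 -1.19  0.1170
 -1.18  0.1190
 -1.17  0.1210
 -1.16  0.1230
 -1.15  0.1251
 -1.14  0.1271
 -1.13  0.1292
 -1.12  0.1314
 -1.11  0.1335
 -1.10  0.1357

$0.61

σ√T = 0.26 × 1.2247 = 0.3184
d₁ = [ln(50/35) + (0.036 + 0.26²/2)·1.5] / 0.3184 = [0.3567 + 0.1047] / 0.3184 = 1.4489 which rounds to 1.45
d₂ = d₁ − σ√T = 1.4489 − 0.3184 = 1.1305 which rounds to 1.13
exp(−rT) = exp(−0.036·1.5) = 0.9474
N(−d₂) = N(-1.13) = 0.1292;  N(−d₁) = N(-1.45) = 0.0735
P = 35·0.9474·0.1292 − 50·0.0735 = 4.2841 − 3.6750 = 0.6091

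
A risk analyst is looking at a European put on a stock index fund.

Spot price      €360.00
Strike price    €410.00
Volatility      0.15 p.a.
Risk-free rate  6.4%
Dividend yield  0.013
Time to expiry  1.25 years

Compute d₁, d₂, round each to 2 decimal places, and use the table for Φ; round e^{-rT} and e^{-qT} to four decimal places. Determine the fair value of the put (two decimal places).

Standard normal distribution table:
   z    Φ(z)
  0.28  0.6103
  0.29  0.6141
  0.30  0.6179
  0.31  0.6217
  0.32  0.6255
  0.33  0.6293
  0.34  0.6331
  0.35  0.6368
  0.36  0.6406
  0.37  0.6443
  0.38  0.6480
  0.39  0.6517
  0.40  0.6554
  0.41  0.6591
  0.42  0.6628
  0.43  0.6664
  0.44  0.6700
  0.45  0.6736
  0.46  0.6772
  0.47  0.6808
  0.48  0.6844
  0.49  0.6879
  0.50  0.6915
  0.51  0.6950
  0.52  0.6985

€38.82

T = 1.25;  σ√T = 0.1677
d₁ = [ln(360/410) + (0.064 − 0.013 + ½·0.15²)·1.25] / (σ√T) = (-0.1301 + 0.0778) / 0.1677 = -0.3115 ≈ -0.31
d₂ = -0.3115 − 0.1677 = -0.4792 ≈ -0.48
exp(−qT) = exp(−0.013·1.25) = 0.9839;  exp(−rT) = exp(−0.064·1.25) = 0.9231
P = 410·0.9231·N(0.48) − 360·0.9839·N(0.31) = 410·0.9231·0.6844 − 360·0.9839·0.6217 = 259.0256 − 220.2086 = 38.8169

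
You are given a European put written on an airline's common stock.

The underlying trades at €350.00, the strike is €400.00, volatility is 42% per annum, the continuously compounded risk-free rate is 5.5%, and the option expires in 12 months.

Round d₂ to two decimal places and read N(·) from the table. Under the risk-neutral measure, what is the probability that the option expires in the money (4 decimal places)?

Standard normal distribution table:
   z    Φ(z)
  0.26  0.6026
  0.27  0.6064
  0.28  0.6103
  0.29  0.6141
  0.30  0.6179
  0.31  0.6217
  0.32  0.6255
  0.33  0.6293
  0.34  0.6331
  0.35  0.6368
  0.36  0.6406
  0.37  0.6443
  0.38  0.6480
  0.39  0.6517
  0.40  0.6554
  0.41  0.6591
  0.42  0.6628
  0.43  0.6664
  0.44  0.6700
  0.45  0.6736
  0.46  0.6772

σ√T = 0.42 × 1.0000 = 0.4200
d₁ = [ln(350/400) + (0.055 + ½·0.42²)·1] / (σ√T) = (-0.1335 + 0.1432) / 0.4200 = 0.0230 which rounds to 0.02
d₂ = 0.0230 − 0.4200 = -0.3970 which rounds to -0.40
Risk-neutral Pr[S_T < K] = N(−d₂) = N(0.40) = 0.6554

0.6554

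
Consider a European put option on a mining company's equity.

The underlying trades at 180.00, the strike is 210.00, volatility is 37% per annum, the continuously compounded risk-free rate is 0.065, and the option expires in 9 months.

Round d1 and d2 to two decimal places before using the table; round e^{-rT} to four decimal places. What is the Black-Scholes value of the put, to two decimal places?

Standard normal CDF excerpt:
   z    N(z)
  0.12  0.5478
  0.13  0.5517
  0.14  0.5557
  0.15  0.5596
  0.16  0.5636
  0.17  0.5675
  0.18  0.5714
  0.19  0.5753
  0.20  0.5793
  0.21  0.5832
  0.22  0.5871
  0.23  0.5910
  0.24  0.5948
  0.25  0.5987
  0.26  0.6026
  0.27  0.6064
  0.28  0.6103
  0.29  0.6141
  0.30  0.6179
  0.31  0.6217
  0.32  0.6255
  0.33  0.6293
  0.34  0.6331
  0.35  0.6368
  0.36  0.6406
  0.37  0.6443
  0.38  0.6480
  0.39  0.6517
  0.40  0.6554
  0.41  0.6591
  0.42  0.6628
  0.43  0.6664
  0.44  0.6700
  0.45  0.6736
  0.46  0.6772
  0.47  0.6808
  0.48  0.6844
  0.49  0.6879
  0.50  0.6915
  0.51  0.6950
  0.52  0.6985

σ√T = 0.37 × 0.8660 = 0.3204
d₁ = [ln(180/210) + (0.065 + ½·0.37²)·0.75] / (σ√T) = (-0.1542 + 0.1001) / 0.3204 = -0.1687 which rounds to -0.17
d₂ = -0.1687 − 0.3204 = -0.4892 which rounds to -0.49
e^(−rT) = e^(−0.065·0.75) = 0.9524
N(−d₂) = N(0.49) = 0.6879;  N(−d₁) = N(0.17) = 0.5675
P = 210·0.9524·0.6879 − 180·0.5675 = 137.5828 − 102.1500 = 35.4328

35.43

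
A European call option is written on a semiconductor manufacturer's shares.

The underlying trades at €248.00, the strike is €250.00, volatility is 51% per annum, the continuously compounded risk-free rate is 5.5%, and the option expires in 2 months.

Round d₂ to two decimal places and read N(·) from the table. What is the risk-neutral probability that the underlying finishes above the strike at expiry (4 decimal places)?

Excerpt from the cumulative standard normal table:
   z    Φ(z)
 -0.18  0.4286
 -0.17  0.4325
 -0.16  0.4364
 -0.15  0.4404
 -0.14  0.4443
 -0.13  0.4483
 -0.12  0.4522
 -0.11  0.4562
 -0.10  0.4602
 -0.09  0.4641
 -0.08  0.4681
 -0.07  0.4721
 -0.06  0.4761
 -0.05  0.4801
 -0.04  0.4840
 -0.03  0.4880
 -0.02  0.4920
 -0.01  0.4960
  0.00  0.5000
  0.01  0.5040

T = 0.1667;  σ√T = 0.2082
d₁ = [ln(248/250) + (0.055 + 0.51²/2)·0.1667] / 0.2082 = [-0.0080 + 0.0308] / 0.2082 = 0.1096 ≈ 0.11
d₂ = d₁ − σ√T = 0.1096 − 0.2082 = -0.0987 ≈ -0.10
Pr(exercise) under Q = N(d₂) = 0.4602

0.4602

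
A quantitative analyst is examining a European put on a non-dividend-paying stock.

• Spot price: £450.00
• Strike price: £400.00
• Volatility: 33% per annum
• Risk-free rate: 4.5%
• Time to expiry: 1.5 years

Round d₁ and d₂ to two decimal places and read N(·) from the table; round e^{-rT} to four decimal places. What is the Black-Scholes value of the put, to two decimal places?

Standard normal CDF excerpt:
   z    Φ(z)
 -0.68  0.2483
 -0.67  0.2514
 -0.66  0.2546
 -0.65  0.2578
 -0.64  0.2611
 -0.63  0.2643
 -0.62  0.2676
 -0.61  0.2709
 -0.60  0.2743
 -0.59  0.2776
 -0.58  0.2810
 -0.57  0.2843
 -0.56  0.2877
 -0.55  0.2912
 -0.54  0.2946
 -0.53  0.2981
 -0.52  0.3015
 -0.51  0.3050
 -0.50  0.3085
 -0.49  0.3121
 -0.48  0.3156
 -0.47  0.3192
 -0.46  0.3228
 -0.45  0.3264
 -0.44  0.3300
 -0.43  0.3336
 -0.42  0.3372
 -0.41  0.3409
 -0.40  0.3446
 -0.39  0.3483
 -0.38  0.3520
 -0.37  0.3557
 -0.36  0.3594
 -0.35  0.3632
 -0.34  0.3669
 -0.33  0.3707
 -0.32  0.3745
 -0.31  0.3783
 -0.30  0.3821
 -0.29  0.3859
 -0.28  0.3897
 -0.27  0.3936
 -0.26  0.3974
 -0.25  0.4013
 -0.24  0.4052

£34.01

σ√T = 0.33 × 1.2247 = 0.4042
d₁ = [ln(450/400) + (0.045 + 0.33²/2)·1.5] / 0.4042 = [0.1178 + 0.1492] / 0.4042 = 0.6605 ⇒ 0.66
d₂ = d₁ − σ√T = 0.6605 − 0.4042 = 0.2564 ⇒ 0.26
exp(−rT) = exp(−0.045·1.5) = 0.9347
P = 400·0.9347·N(-0.26) − 450·N(-0.66) = 400·0.9347·0.3974 − 450·0.2546 = 148.5799 − 114.5700 = 34.0099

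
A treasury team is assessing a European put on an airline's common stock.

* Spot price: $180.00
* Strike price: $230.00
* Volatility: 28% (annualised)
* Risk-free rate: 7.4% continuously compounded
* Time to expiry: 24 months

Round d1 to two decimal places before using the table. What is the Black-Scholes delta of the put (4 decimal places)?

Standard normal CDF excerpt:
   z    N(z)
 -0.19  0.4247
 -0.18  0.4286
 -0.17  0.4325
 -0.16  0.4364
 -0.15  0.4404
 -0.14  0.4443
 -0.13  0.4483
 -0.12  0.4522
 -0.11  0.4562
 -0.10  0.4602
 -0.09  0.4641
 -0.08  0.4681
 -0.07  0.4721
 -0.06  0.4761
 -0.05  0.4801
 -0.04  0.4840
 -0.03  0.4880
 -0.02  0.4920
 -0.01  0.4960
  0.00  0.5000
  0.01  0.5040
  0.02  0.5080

-0.5199

T = 2;  σ√T = 0.3960
d₁ = [ln(180/230) + (0.074 + ½·0.28²)·2] / (σ√T) = (-0.2451 + 0.2264) / 0.3960 = -0.0473 which rounds to -0.05
N(d₁) = N(-0.05) = 0.4801
Δ_put = N(d₁) − 1 = 0.4801 − 1 = -0.5199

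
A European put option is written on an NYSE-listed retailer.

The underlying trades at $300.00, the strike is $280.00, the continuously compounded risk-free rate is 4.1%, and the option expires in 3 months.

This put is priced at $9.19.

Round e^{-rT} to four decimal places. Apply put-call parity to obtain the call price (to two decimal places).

exp(−rT) = exp(−0.041·0.25) = 0.9898
Put-call parity: C − P = S − K·e^(−rT) = 300 − 280·0.9898 = 300 − 277.1440 = 22.8560
C = P + (C − P) = 9.19 + (22.8560) = 32.0460

$32.05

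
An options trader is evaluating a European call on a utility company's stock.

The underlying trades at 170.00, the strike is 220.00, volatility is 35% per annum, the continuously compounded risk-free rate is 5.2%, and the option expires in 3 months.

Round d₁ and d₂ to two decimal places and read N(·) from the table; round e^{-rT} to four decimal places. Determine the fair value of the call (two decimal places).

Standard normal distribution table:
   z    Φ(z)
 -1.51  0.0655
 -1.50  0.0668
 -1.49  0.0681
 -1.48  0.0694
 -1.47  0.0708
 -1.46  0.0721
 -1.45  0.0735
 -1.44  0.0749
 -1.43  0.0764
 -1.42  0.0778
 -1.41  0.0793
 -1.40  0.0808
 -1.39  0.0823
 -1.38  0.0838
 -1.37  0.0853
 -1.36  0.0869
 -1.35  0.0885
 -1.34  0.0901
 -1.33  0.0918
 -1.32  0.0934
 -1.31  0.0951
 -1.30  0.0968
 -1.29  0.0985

σ√T = 0.35·√0.25 = 0.1750
ln(S/K) + (r + σ²/2)T = ln(170/220) + (0.052 + 0.35²/2)·0.25 = -0.2578 + 0.0283 = -0.2295
d₁ = -0.2295 / 0.1750 = -1.3115 ⇒ -1.31
d₂ = d₁ − σ√T = -1.3115 − 0.1750 = -1.4865 ⇒ -1.49
exp(−rT) = exp(−0.052·0.25) = 0.9871
N(d₁) = N(-1.31) = 0.0951;  N(d₂) = N(-1.49) = 0.0681
C = 170·0.0951 − 220·0.9871·0.0681 = 16.1670 − 14.7887 = 1.3783

1.38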